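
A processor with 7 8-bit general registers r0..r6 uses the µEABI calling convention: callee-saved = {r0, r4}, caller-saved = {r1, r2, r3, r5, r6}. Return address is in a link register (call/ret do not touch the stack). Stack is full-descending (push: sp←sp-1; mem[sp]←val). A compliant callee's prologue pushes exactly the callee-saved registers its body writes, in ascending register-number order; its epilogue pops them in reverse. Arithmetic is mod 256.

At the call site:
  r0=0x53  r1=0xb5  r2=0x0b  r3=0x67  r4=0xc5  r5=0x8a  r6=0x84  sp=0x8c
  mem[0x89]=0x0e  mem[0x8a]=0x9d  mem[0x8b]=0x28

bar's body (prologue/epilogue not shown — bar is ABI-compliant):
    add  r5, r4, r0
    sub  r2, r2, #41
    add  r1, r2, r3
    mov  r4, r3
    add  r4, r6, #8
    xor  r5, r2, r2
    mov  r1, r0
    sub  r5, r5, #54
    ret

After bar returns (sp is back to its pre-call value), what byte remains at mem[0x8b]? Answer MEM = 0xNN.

MEM = 0xc5

prologue: push r4 -> mem[0x8b]=0xc5, sp=0x8b
body[0] add  r5, r4, r0 -> r5=0x18
body[1] sub  r2, r2, #41 -> r2=0xe2
body[2] add  r1, r2, r3 -> r1=0x49
body[3] mov  r4, r3 -> r4=0x67
body[4] add  r4, r6, #8 -> r4=0x8c
body[5] xor  r5, r2, r2 -> r5=0x00
body[6] mov  r1, r0 -> r1=0x53
body[7] sub  r5, r5, #54 -> r5=0xca
epilogue: pop r4=0xc5, sp=0x8c
prologue pushed ['r4'] at ['0x8b']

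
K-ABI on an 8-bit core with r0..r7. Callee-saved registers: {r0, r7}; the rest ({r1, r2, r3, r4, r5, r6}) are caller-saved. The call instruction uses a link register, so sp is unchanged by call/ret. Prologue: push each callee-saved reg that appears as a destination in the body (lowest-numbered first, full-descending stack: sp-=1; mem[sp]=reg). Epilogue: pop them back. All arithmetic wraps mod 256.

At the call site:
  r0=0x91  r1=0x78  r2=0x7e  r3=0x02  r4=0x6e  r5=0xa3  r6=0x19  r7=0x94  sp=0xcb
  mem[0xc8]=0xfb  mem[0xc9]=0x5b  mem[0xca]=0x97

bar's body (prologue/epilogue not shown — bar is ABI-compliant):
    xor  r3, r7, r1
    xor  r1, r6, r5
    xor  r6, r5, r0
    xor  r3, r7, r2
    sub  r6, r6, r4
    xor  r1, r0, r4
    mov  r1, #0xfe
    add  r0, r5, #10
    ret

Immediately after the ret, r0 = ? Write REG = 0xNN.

prologue: push r0 -> mem[0xca]=0x91, sp=0xca
body[0] xor  r3, r7, r1 -> r3=0xec
body[1] xor  r1, r6, r5 -> r1=0xba
body[2] xor  r6, r5, r0 -> r6=0x32
body[3] xor  r3, r7, r2 -> r3=0xea
body[4] sub  r6, r6, r4 -> r6=0xc4
body[5] xor  r1, r0, r4 -> r1=0xff
body[6] mov  r1, #0xfe -> r1=0xfe
body[7] add  r0, r5, #10 -> r0=0xad
epilogue: pop r0=0x91, sp=0xcb
r0 is callee-saved -> restored

REG = 0x91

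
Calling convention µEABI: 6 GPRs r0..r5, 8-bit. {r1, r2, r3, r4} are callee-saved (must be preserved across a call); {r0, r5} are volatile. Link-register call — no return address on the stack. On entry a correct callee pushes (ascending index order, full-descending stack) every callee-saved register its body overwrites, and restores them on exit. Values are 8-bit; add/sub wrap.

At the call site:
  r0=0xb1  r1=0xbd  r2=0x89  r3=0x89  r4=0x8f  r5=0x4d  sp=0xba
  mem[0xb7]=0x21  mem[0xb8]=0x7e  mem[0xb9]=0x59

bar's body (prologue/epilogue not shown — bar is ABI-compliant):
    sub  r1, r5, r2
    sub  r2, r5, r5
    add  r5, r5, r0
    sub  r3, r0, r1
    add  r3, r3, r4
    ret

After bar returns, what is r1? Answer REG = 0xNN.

prologue: push r1 → mem[0xb9]=0xbd, sp=0xb9
prologue: push r2 → mem[0xb8]=0x89, sp=0xb8
prologue: push r3 → mem[0xb7]=0x89, sp=0xb7
body[0] sub  r1, r5, r2 → r1=0xc4
body[1] sub  r2, r5, r5 → r2=0x00
body[2] add  r5, r5, r0 → r5=0xfe
body[3] sub  r3, r0, r1 → r3=0xed
body[4] add  r3, r3, r4 → r3=0x7c
epilogue: pop r3=0x89, sp=0xb8
epilogue: pop r2=0x89, sp=0xb9
epilogue: pop r1=0xbd, sp=0xba
r1 is callee-saved → restored

REG = 0xbd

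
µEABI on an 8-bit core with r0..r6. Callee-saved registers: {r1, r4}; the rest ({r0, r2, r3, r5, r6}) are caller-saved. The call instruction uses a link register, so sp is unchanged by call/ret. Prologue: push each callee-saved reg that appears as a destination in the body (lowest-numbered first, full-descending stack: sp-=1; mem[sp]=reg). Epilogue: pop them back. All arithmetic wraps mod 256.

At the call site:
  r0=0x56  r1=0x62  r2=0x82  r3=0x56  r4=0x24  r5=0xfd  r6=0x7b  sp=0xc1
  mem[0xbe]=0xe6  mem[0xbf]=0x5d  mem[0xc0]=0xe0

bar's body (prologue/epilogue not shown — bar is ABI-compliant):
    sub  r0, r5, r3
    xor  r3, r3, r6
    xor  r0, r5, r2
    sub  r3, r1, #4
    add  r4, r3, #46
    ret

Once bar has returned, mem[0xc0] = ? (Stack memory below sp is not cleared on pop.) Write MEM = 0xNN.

MEM = 0x24

prologue: push r4 → mem[0xc0]=0x24, sp=0xc0
body[0] sub  r0, r5, r3 → r0=0xa7
body[1] xor  r3, r3, r6 → r3=0x2d
body[2] xor  r0, r5, r2 → r0=0x7f
body[3] sub  r3, r1, #4 → r3=0x5e
body[4] add  r4, r3, #46 → r4=0x8c
epilogue: pop r4=0x24, sp=0xc1
prologue pushed ['r4'] at ['0xc0']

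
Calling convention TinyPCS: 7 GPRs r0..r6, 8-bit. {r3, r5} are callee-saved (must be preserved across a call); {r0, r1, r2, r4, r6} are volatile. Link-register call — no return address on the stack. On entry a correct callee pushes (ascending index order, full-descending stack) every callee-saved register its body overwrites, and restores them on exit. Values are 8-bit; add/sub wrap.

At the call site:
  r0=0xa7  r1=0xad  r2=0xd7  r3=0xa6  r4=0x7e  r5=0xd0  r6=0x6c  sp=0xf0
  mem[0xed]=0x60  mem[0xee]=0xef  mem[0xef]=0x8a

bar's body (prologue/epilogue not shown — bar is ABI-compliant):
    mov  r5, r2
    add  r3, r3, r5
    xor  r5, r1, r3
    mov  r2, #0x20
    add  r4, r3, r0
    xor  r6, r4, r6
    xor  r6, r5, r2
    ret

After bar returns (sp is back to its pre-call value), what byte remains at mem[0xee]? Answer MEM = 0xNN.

MEM = 0xd0

prologue: push r3 -> mem[0xef]=0xa6, sp=0xef
prologue: push r5 -> mem[0xee]=0xd0, sp=0xee
body[0] mov  r5, r2 -> r5=0xd7
body[1] add  r3, r3, r5 -> r3=0x7d
body[2] xor  r5, r1, r3 -> r5=0xd0
body[3] mov  r2, #0x20 -> r2=0x20
body[4] add  r4, r3, r0 -> r4=0x24
body[5] xor  r6, r4, r6 -> r6=0x48
body[6] xor  r6, r5, r2 -> r6=0xf0
epilogue: pop r5=0xd0, sp=0xef
epilogue: pop r3=0xa6, sp=0xf0
prologue pushed ['r3', 'r5'] at ['0xef', '0xee']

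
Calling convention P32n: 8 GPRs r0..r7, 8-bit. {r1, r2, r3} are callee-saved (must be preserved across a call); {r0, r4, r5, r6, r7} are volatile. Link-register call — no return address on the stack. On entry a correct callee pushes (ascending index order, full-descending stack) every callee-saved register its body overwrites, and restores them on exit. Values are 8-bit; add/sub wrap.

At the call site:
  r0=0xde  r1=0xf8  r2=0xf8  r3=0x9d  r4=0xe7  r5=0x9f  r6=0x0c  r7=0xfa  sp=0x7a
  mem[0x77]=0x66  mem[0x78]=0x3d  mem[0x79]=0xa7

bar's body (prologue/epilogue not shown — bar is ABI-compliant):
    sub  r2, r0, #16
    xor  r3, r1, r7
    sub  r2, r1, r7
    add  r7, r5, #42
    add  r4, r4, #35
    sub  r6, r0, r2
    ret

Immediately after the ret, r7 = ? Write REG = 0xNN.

REG = 0xc9

prologue: push r2 -> mem[0x79]=0xf8, sp=0x79
prologue: push r3 -> mem[0x78]=0x9d, sp=0x78
body[0] sub  r2, r0, #16 -> r2=0xce
body[1] xor  r3, r1, r7 -> r3=0x02
body[2] sub  r2, r1, r7 -> r2=0xfe
body[3] add  r7, r5, #42 -> r7=0xc9
body[4] add  r4, r4, #35 -> r4=0x0a
body[5] sub  r6, r0, r2 -> r6=0xe0
epilogue: pop r3=0x9d, sp=0x79
epilogue: pop r2=0xf8, sp=0x7a
r7 is caller-saved -> body value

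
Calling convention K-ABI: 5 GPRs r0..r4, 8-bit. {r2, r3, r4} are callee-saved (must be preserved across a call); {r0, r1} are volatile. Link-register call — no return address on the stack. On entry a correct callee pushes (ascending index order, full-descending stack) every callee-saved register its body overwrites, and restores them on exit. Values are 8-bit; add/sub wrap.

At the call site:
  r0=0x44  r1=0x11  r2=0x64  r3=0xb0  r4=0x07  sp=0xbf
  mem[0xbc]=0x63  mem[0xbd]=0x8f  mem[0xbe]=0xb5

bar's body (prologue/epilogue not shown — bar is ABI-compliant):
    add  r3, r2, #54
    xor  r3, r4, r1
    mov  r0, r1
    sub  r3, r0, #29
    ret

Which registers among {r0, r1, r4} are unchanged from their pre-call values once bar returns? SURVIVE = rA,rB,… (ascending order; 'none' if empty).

prologue: push r3 → mem[0xbe]=0xb0, sp=0xbe
body[0] add  r3, r2, #54 → r3=0x9a
body[1] xor  r3, r4, r1 → r3=0x16
body[2] mov  r0, r1 → r0=0x11
body[3] sub  r3, r0, #29 → r3=0xf4
epilogue: pop r3=0xb0, sp=0xbf
r0: caller-saved, written=True
r1: caller-saved, written=False
r4: callee-saved, written=False

SURVIVE = r1,r4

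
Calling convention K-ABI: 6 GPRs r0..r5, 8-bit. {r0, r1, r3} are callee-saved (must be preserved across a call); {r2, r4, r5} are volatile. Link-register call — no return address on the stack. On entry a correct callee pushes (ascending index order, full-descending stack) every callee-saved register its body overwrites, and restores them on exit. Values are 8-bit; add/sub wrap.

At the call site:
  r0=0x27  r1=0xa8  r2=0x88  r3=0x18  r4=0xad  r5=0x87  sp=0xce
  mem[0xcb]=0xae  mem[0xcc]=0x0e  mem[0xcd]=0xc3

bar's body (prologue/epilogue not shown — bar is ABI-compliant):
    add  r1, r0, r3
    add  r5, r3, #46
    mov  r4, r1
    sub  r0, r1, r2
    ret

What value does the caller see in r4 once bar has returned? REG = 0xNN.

prologue: push r0 → mem[0xcd]=0x27, sp=0xcd
prologue: push r1 → mem[0xcc]=0xa8, sp=0xcc
body[0] add  r1, r0, r3 → r1=0x3f
body[1] add  r5, r3, #46 → r5=0x46
body[2] mov  r4, r1 → r4=0x3f
body[3] sub  r0, r1, r2 → r0=0xb7
epilogue: pop r1=0xa8, sp=0xcd
epilogue: pop r0=0x27, sp=0xce
r4 is caller-saved → body value

REG = 0x3f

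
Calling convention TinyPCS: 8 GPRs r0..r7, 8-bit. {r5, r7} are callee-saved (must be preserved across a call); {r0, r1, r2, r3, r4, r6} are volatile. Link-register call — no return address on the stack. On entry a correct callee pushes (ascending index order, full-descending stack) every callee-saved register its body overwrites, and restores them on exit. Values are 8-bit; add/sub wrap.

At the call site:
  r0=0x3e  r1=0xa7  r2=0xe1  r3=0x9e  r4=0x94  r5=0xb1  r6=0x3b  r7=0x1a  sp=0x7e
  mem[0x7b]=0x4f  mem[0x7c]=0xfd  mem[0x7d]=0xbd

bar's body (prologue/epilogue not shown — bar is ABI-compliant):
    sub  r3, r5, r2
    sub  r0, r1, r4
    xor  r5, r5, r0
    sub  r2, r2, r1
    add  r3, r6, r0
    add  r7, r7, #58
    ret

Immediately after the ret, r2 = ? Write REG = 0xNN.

REG = 0x3a

prologue: push r5 → mem[0x7d]=0xb1, sp=0x7d
prologue: push r7 → mem[0x7c]=0x1a, sp=0x7c
body[0] sub  r3, r5, r2 → r3=0xd0
body[1] sub  r0, r1, r4 → r0=0x13
body[2] xor  r5, r5, r0 → r5=0xa2
body[3] sub  r2, r2, r1 → r2=0x3a
body[4] add  r3, r6, r0 → r3=0x4e
body[5] add  r7, r7, #58 → r7=0x54
epilogue: pop r7=0x1a, sp=0x7d
epilogue: pop r5=0xb1, sp=0x7e
r2 is caller-saved → body value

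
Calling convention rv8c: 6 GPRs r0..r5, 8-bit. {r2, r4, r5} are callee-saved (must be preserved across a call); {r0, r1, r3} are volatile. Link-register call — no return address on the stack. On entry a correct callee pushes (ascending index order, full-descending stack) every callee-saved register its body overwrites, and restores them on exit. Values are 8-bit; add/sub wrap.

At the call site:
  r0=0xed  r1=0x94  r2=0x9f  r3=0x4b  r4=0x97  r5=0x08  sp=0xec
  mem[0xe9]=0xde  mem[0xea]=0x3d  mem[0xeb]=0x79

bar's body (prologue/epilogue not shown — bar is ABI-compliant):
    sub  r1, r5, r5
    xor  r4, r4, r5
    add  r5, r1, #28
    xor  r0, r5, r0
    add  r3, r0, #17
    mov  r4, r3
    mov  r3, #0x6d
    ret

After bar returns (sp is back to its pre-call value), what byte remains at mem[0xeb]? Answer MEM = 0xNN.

MEM = 0x97

prologue: push r4 → mem[0xeb]=0x97, sp=0xeb
prologue: push r5 → mem[0xea]=0x08, sp=0xea
body[0] sub  r1, r5, r5 → r1=0x00
body[1] xor  r4, r4, r5 → r4=0x9f
body[2] add  r5, r1, #28 → r5=0x1c
body[3] xor  r0, r5, r0 → r0=0xf1
body[4] add  r3, r0, #17 → r3=0x02
body[5] mov  r4, r3 → r4=0x02
body[6] mov  r3, #0x6d → r3=0x6d
epilogue: pop r5=0x08, sp=0xeb
epilogue: pop r4=0x97, sp=0xec
prologue pushed ['r4', 'r5'] at ['0xeb', '0xea']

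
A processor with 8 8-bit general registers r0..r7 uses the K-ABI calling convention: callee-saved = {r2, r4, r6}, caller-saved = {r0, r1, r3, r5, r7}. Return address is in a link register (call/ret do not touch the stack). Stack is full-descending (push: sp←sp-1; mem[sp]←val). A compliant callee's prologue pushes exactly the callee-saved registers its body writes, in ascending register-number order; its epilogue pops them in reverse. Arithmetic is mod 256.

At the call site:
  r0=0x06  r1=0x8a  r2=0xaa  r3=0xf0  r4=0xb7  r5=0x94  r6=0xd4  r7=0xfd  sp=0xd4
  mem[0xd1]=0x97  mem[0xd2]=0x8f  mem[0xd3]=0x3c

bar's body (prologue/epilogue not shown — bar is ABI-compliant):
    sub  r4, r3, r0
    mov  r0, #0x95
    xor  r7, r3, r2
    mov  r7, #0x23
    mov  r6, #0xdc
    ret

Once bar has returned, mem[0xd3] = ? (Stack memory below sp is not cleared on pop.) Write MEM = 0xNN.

MEM = 0xb7

prologue: push r4 -> mem[0xd3]=0xb7, sp=0xd3
prologue: push r6 -> mem[0xd2]=0xd4, sp=0xd2
body[0] sub  r4, r3, r0 -> r4=0xea
body[1] mov  r0, #0x95 -> r0=0x95
body[2] xor  r7, r3, r2 -> r7=0x5a
body[3] mov  r7, #0x23 -> r7=0x23
body[4] mov  r6, #0xdc -> r6=0xdc
epilogue: pop r6=0xd4, sp=0xd3
epilogue: pop r4=0xb7, sp=0xd4
prologue pushed ['r4', 'r6'] at ['0xd3', '0xd2']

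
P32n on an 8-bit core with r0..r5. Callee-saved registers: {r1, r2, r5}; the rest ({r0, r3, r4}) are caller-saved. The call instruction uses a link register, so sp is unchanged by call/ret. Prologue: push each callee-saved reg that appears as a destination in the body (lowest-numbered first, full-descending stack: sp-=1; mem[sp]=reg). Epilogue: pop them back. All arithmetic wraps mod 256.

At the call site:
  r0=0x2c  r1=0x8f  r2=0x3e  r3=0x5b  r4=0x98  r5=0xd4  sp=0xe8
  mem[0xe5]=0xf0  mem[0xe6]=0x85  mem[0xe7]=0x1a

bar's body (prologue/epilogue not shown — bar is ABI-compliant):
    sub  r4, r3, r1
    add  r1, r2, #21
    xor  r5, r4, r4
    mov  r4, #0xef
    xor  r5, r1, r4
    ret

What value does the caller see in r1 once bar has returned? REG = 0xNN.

REG = 0x8f

prologue: push r1 → mem[0xe7]=0x8f, sp=0xe7
prologue: push r5 → mem[0xe6]=0xd4, sp=0xe6
body[0] sub  r4, r3, r1 → r4=0xcc
body[1] add  r1, r2, #21 → r1=0x53
body[2] xor  r5, r4, r4 → r5=0x00
body[3] mov  r4, #0xef → r4=0xef
body[4] xor  r5, r1, r4 → r5=0xbc
epilogue: pop r5=0xd4, sp=0xe7
epilogue: pop r1=0x8f, sp=0xe8
r1 is callee-saved → restored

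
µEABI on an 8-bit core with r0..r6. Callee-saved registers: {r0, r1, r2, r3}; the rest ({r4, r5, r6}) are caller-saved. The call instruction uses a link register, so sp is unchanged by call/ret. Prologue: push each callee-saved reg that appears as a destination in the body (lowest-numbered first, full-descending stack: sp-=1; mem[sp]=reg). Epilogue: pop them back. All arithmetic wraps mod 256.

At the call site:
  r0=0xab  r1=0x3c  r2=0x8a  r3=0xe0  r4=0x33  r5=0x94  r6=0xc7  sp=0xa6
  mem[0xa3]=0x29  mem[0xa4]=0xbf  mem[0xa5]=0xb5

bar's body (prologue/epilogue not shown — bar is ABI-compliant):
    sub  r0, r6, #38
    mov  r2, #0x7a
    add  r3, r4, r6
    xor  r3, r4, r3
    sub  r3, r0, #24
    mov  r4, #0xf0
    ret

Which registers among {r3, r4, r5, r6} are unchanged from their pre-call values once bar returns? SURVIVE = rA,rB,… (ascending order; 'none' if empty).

prologue: push r0 -> mem[0xa5]=0xab, sp=0xa5
prologue: push r2 -> mem[0xa4]=0x8a, sp=0xa4
prologue: push r3 -> mem[0xa3]=0xe0, sp=0xa3
body[0] sub  r0, r6, #38 -> r0=0xa1
body[1] mov  r2, #0x7a -> r2=0x7a
body[2] add  r3, r4, r6 -> r3=0xfa
body[3] xor  r3, r4, r3 -> r3=0xc9
body[4] sub  r3, r0, #24 -> r3=0x89
body[5] mov  r4, #0xf0 -> r4=0xf0
epilogue: pop r3=0xe0, sp=0xa4
epilogue: pop r2=0x8a, sp=0xa5
epilogue: pop r0=0xab, sp=0xa6
r3: callee-saved, written=True
r4: caller-saved, written=True
r5: caller-saved, written=False
r6: caller-saved, written=False

SURVIVE = r3,r5,r6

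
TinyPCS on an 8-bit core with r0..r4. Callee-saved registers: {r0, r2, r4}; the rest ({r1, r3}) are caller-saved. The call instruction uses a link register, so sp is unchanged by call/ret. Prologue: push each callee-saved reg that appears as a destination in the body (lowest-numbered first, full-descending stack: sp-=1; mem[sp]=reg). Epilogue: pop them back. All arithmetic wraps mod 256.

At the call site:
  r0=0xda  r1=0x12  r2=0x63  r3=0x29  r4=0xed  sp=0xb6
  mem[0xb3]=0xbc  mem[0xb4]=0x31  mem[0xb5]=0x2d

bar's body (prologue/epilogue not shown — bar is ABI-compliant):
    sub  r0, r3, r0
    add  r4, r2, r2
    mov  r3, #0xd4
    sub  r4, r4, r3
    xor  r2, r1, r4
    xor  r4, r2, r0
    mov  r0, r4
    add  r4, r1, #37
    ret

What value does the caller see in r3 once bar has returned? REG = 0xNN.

prologue: push r0 → mem[0xb5]=0xda, sp=0xb5
prologue: push r2 → mem[0xb4]=0x63, sp=0xb4
prologue: push r4 → mem[0xb3]=0xed, sp=0xb3
body[0] sub  r0, r3, r0 → r0=0x4f
body[1] add  r4, r2, r2 → r4=0xc6
body[2] mov  r3, #0xd4 → r3=0xd4
body[3] sub  r4, r4, r3 → r4=0xf2
body[4] xor  r2, r1, r4 → r2=0xe0
body[5] xor  r4, r2, r0 → r4=0xaf
body[6] mov  r0, r4 → r0=0xaf
body[7] add  r4, r1, #37 → r4=0x37
epilogue: pop r4=0xed, sp=0xb4
epilogue: pop r2=0x63, sp=0xb5
epilogue: pop r0=0xda, sp=0xb6
r3 is caller-saved → body value

REG = 0xd4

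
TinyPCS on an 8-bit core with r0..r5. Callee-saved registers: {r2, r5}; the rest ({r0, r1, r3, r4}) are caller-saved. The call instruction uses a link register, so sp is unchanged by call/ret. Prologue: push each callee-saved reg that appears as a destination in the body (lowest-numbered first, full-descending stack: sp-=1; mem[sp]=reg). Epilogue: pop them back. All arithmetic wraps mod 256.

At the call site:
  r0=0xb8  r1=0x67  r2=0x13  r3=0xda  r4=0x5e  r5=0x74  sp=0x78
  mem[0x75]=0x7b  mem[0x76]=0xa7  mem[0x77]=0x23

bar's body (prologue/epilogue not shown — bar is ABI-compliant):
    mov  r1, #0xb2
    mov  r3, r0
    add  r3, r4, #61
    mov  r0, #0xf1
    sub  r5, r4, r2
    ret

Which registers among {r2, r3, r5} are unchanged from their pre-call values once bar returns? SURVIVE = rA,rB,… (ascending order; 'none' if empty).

prologue: push r5 -> mem[0x77]=0x74, sp=0x77
body[0] mov  r1, #0xb2 -> r1=0xb2
body[1] mov  r3, r0 -> r3=0xb8
body[2] add  r3, r4, #61 -> r3=0x9b
body[3] mov  r0, #0xf1 -> r0=0xf1
body[4] sub  r5, r4, r2 -> r5=0x4b
epilogue: pop r5=0x74, sp=0x78
r2: callee-saved, written=False
r3: caller-saved, written=True
r5: callee-saved, written=True

SURVIVE = r2,r5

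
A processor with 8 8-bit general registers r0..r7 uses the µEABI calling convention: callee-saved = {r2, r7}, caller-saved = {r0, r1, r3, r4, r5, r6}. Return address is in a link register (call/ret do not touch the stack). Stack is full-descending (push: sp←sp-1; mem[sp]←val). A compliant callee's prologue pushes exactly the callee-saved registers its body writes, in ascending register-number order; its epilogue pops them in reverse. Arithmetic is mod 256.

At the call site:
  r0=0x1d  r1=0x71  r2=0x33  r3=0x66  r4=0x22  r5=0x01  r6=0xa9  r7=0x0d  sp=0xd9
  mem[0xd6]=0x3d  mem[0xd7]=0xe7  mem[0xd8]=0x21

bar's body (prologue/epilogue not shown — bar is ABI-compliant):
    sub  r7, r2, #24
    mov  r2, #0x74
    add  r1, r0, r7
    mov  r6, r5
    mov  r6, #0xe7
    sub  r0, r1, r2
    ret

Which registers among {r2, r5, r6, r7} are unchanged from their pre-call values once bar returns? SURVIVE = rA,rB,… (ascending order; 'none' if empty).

prologue: push r2 -> mem[0xd8]=0x33, sp=0xd8
prologue: push r7 -> mem[0xd7]=0x0d, sp=0xd7
body[0] sub  r7, r2, #24 -> r7=0x1b
body[1] mov  r2, #0x74 -> r2=0x74
body[2] add  r1, r0, r7 -> r1=0x38
body[3] mov  r6, r5 -> r6=0x01
body[4] mov  r6, #0xe7 -> r6=0xe7
body[5] sub  r0, r1, r2 -> r0=0xc4
epilogue: pop r7=0x0d, sp=0xd8
epilogue: pop r2=0x33, sp=0xd9
r2: callee-saved, written=True
r5: caller-saved, written=False
r6: caller-saved, written=True
r7: callee-saved, written=True

SURVIVE = r2,r5,r7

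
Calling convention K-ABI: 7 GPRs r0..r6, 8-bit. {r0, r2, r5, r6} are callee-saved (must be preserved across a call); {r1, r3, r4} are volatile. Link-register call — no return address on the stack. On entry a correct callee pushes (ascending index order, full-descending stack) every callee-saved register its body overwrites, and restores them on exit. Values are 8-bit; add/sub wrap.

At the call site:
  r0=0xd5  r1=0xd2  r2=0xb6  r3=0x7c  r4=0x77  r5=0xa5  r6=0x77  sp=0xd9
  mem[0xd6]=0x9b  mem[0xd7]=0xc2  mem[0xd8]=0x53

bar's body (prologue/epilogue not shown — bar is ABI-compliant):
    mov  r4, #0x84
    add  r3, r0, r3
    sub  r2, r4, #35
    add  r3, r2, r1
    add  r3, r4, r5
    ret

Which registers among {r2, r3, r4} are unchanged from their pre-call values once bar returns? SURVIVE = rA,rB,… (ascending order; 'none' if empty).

SURVIVE = r2

prologue: push r2 → mem[0xd8]=0xb6, sp=0xd8
body[0] mov  r4, #0x84 → r4=0x84
body[1] add  r3, r0, r3 → r3=0x51
body[2] sub  r2, r4, #35 → r2=0x61
body[3] add  r3, r2, r1 → r3=0x33
body[4] add  r3, r4, r5 → r3=0x29
epilogue: pop r2=0xb6, sp=0xd9
r2: callee-saved, written=True
r3: caller-saved, written=True
r4: caller-saved, written=True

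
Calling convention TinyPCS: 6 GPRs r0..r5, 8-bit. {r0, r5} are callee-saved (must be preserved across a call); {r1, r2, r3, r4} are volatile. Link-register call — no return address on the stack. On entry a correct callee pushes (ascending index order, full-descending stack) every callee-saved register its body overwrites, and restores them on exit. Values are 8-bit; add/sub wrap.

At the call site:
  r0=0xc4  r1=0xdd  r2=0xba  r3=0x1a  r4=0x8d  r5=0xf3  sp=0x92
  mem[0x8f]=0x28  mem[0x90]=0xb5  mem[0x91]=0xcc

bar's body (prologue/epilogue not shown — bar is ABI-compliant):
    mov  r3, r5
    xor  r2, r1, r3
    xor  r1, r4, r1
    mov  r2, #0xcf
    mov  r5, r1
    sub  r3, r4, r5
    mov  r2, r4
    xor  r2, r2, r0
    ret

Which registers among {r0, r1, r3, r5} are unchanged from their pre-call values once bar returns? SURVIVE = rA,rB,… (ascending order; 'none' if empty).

SURVIVE = r0,r5

prologue: push r5 → mem[0x91]=0xf3, sp=0x91
body[0] mov  r3, r5 → r3=0xf3
body[1] xor  r2, r1, r3 → r2=0x2e
body[2] xor  r1, r4, r1 → r1=0x50
body[3] mov  r2, #0xcf → r2=0xcf
body[4] mov  r5, r1 → r5=0x50
body[5] sub  r3, r4, r5 → r3=0x3d
body[6] mov  r2, r4 → r2=0x8d
body[7] xor  r2, r2, r0 → r2=0x49
epilogue: pop r5=0xf3, sp=0x92
r0: callee-saved, written=False
r1: caller-saved, written=True
r3: caller-saved, written=True
r5: callee-saved, written=True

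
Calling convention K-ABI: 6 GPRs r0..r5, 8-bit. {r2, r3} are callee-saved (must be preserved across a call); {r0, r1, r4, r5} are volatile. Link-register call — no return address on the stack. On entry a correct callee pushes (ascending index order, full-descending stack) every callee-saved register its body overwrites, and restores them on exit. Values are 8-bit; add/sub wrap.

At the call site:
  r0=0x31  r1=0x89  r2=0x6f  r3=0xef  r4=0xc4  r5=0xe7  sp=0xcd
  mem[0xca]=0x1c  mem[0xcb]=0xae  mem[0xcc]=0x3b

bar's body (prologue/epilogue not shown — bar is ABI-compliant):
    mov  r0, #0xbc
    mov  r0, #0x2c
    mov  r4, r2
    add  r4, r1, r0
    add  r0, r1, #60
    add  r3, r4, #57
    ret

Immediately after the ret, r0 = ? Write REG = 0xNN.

prologue: push r3 → mem[0xcc]=0xef, sp=0xcc
body[0] mov  r0, #0xbc → r0=0xbc
body[1] mov  r0, #0x2c → r0=0x2c
body[2] mov  r4, r2 → r4=0x6f
body[3] add  r4, r1, r0 → r4=0xb5
body[4] add  r0, r1, #60 → r0=0xc5
body[5] add  r3, r4, #57 → r3=0xee
epilogue: pop r3=0xef, sp=0xcd
r0 is caller-saved → body value

REG = 0xc5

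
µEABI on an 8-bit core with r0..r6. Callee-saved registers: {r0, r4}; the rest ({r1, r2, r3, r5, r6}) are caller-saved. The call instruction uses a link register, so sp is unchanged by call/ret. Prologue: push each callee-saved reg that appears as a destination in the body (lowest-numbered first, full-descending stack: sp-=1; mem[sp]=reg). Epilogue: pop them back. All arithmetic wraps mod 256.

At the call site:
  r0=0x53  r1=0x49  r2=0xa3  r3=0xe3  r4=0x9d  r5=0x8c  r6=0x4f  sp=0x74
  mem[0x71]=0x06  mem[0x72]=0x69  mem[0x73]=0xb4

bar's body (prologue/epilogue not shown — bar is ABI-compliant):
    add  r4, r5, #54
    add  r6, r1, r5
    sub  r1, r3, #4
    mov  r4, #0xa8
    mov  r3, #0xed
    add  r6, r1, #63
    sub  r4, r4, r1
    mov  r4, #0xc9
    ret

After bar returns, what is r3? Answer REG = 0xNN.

REG = 0xed

prologue: push r4 -> mem[0x73]=0x9d, sp=0x73
body[0] add  r4, r5, #54 -> r4=0xc2
body[1] add  r6, r1, r5 -> r6=0xd5
body[2] sub  r1, r3, #4 -> r1=0xdf
body[3] mov  r4, #0xa8 -> r4=0xa8
body[4] mov  r3, #0xed -> r3=0xed
body[5] add  r6, r1, #63 -> r6=0x1e
body[6] sub  r4, r4, r1 -> r4=0xc9
body[7] mov  r4, #0xc9 -> r4=0xc9
epilogue: pop r4=0x9d, sp=0x74
r3 is caller-saved -> body value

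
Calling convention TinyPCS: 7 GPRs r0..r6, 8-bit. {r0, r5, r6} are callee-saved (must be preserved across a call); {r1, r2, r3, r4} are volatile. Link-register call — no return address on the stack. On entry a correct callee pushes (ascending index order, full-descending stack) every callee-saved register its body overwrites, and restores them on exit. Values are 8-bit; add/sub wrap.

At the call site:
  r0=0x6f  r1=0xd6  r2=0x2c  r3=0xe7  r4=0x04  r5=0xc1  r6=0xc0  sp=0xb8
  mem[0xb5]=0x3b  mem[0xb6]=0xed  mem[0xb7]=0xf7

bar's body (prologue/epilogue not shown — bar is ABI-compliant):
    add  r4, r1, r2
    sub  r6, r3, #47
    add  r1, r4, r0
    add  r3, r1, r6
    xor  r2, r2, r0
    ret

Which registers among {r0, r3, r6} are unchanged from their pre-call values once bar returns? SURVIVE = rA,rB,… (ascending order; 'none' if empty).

prologue: push r6 → mem[0xb7]=0xc0, sp=0xb7
body[0] add  r4, r1, r2 → r4=0x02
body[1] sub  r6, r3, #47 → r6=0xb8
body[2] add  r1, r4, r0 → r1=0x71
body[3] add  r3, r1, r6 → r3=0x29
body[4] xor  r2, r2, r0 → r2=0x43
epilogue: pop r6=0xc0, sp=0xb8
r0: callee-saved, written=False
r3: caller-saved, written=True
r6: callee-saved, written=True

SURVIVE = r0,r6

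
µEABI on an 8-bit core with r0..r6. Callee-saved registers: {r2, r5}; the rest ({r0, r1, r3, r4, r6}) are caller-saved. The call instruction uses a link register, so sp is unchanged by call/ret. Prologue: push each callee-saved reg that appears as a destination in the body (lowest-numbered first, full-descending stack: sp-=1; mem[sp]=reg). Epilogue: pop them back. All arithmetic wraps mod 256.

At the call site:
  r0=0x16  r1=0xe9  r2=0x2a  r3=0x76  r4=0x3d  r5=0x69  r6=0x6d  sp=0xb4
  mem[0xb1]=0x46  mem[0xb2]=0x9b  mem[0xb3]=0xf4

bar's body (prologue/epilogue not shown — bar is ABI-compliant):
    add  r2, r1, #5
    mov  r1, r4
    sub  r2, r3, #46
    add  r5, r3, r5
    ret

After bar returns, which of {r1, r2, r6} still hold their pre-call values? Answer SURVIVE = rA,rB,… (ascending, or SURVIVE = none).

prologue: push r2 → mem[0xb3]=0x2a, sp=0xb3
prologue: push r5 → mem[0xb2]=0x69, sp=0xb2
body[0] add  r2, r1, #5 → r2=0xee
body[1] mov  r1, r4 → r1=0x3d
body[2] sub  r2, r3, #46 → r2=0x48
body[3] add  r5, r3, r5 → r5=0xdf
epilogue: pop r5=0x69, sp=0xb3
epilogue: pop r2=0x2a, sp=0xb4
r1: caller-saved, written=True
r2: callee-saved, written=True
r6: caller-saved, written=False

SURVIVE = r2,r6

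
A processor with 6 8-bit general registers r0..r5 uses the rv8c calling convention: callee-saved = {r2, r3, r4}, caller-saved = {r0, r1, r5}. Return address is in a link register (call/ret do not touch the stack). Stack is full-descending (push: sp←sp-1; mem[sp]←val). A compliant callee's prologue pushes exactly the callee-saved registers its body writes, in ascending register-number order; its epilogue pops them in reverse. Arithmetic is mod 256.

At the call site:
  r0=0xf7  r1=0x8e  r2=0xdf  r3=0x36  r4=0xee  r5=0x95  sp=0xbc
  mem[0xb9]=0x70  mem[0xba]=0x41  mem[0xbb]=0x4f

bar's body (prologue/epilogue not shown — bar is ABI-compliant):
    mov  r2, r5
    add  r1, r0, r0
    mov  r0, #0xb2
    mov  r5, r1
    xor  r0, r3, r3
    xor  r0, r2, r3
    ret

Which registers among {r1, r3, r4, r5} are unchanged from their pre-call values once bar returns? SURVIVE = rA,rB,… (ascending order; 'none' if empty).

prologue: push r2 -> mem[0xbb]=0xdf, sp=0xbb
body[0] mov  r2, r5 -> r2=0x95
body[1] add  r1, r0, r0 -> r1=0xee
body[2] mov  r0, #0xb2 -> r0=0xb2
body[3] mov  r5, r1 -> r5=0xee
body[4] xor  r0, r3, r3 -> r0=0x00
body[5] xor  r0, r2, r3 -> r0=0xa3
epilogue: pop r2=0xdf, sp=0xbc
r1: caller-saved, written=True
r3: callee-saved, written=False
r4: callee-saved, written=False
r5: caller-saved, written=True

SURVIVE = r3,r4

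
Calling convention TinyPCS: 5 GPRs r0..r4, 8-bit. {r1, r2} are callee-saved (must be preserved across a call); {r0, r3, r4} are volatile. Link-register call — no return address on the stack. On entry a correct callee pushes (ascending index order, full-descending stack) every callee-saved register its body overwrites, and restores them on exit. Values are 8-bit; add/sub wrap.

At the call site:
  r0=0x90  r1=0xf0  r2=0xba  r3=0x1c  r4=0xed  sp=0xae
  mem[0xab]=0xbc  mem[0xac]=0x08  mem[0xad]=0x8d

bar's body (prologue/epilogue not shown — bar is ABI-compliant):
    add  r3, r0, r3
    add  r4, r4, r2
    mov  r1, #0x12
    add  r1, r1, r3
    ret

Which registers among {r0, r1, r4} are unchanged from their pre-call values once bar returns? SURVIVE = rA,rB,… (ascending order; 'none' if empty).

prologue: push r1 → mem[0xad]=0xf0, sp=0xad
body[0] add  r3, r0, r3 → r3=0xac
body[1] add  r4, r4, r2 → r4=0xa7
body[2] mov  r1, #0x12 → r1=0x12
body[3] add  r1, r1, r3 → r1=0xbe
epilogue: pop r1=0xf0, sp=0xae
r0: caller-saved, written=False
r1: callee-saved, written=True
r4: caller-saved, written=True

SURVIVE = r0,r1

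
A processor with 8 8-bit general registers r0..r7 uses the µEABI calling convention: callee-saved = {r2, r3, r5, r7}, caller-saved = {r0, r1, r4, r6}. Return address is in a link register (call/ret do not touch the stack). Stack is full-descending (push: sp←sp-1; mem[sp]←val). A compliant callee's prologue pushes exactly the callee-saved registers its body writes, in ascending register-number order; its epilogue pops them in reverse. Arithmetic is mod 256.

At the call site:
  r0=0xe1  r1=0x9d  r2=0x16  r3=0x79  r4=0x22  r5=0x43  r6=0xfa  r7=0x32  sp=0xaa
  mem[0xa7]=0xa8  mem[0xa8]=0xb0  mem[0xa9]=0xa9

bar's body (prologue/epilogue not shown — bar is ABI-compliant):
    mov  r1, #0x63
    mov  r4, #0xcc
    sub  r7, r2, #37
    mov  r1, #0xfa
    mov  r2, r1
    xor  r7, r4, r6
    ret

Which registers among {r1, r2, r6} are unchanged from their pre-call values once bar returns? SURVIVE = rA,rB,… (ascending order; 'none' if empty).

prologue: push r2 → mem[0xa9]=0x16, sp=0xa9
prologue: push r7 → mem[0xa8]=0x32, sp=0xa8
body[0] mov  r1, #0x63 → r1=0x63
body[1] mov  r4, #0xcc → r4=0xcc
body[2] sub  r7, r2, #37 → r7=0xf1
body[3] mov  r1, #0xfa → r1=0xfa
body[4] mov  r2, r1 → r2=0xfa
body[5] xor  r7, r4, r6 → r7=0x36
epilogue: pop r7=0x32, sp=0xa9
epilogue: pop r2=0x16, sp=0xaa
r1: caller-saved, written=True
r2: callee-saved, written=True
r6: caller-saved, written=False

SURVIVE = r2,r6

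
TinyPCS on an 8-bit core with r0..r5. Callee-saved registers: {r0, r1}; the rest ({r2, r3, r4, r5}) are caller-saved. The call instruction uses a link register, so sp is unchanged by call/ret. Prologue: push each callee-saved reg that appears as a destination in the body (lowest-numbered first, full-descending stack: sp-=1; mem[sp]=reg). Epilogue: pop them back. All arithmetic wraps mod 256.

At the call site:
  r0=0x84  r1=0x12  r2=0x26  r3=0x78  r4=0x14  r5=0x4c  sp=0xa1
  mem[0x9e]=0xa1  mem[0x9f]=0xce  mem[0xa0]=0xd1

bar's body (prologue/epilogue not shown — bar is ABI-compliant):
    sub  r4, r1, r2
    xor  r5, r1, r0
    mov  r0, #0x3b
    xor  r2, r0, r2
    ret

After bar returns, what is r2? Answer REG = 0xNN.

REG = 0x1d

prologue: push r0 → mem[0xa0]=0x84, sp=0xa0
body[0] sub  r4, r1, r2 → r4=0xec
body[1] xor  r5, r1, r0 → r5=0x96
body[2] mov  r0, #0x3b → r0=0x3b
body[3] xor  r2, r0, r2 → r2=0x1d
epilogue: pop r0=0x84, sp=0xa1
r2 is caller-saved → body value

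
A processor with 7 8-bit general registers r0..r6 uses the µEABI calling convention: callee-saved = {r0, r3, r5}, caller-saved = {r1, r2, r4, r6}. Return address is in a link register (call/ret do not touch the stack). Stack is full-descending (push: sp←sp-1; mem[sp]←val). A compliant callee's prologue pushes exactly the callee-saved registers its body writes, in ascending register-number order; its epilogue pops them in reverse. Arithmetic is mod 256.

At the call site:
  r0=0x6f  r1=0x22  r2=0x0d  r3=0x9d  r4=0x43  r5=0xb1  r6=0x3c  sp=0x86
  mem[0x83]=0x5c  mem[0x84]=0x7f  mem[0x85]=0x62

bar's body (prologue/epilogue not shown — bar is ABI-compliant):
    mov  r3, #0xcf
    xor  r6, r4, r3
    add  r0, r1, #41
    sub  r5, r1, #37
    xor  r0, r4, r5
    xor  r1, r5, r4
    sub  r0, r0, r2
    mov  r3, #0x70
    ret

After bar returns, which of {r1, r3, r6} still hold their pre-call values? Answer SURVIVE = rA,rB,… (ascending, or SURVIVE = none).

prologue: push r0 → mem[0x85]=0x6f, sp=0x85
prologue: push r3 → mem[0x84]=0x9d, sp=0x84
prologue: push r5 → mem[0x83]=0xb1, sp=0x83
body[0] mov  r3, #0xcf → r3=0xcf
body[1] xor  r6, r4, r3 → r6=0x8c
body[2] add  r0, r1, #41 → r0=0x4b
body[3] sub  r5, r1, #37 → r5=0xfd
body[4] xor  r0, r4, r5 → r0=0xbe
body[5] xor  r1, r5, r4 → r1=0xbe
body[6] sub  r0, r0, r2 → r0=0xb1
body[7] mov  r3, #0x70 → r3=0x70
epilogue: pop r5=0xb1, sp=0x84
epilogue: pop r3=0x9d, sp=0x85
epilogue: pop r0=0x6f, sp=0x86
r1: caller-saved, written=True
r3: callee-saved, written=True
r6: caller-saved, written=True

SURVIVE = r3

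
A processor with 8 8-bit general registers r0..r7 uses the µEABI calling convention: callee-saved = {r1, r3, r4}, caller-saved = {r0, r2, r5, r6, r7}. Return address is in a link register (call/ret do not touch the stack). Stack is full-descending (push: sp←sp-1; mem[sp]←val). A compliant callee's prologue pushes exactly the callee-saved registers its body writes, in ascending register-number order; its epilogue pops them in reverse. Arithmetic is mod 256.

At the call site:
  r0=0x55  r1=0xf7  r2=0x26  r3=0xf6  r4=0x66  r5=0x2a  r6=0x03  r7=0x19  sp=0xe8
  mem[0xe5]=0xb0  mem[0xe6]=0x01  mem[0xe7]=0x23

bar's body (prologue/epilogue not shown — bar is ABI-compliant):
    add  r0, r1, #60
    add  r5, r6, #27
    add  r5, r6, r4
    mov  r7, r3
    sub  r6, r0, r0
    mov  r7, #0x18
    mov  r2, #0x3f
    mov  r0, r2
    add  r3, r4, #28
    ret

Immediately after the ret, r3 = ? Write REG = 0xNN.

REG = 0xf6

prologue: push r3 → mem[0xe7]=0xf6, sp=0xe7
body[0] add  r0, r1, #60 → r0=0x33
body[1] add  r5, r6, #27 → r5=0x1e
body[2] add  r5, r6, r4 → r5=0x69
body[3] mov  r7, r3 → r7=0xf6
body[4] sub  r6, r0, r0 → r6=0x00
body[5] mov  r7, #0x18 → r7=0x18
body[6] mov  r2, #0x3f → r2=0x3f
body[7] mov  r0, r2 → r0=0x3f
body[8] add  r3, r4, #28 → r3=0x82
epilogue: pop r3=0xf6, sp=0xe8
r3 is callee-saved → restored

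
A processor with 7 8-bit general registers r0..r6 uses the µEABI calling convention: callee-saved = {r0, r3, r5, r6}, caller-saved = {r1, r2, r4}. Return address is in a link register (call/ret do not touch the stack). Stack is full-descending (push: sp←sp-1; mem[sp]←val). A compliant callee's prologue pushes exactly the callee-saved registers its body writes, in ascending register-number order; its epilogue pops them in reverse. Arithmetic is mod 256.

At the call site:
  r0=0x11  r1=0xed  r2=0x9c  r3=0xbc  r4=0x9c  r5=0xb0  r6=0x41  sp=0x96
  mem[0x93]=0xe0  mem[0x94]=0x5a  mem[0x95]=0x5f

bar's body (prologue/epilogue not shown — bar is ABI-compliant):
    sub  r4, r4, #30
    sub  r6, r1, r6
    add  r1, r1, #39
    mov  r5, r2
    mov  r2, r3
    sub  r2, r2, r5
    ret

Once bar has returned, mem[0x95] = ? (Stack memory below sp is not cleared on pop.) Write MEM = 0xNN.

MEM = 0xb0

prologue: push r5 → mem[0x95]=0xb0, sp=0x95
prologue: push r6 → mem[0x94]=0x41, sp=0x94
body[0] sub  r4, r4, #30 → r4=0x7e
body[1] sub  r6, r1, r6 → r6=0xac
body[2] add  r1, r1, #39 → r1=0x14
body[3] mov  r5, r2 → r5=0x9c
body[4] mov  r2, r3 → r2=0xbc
body[5] sub  r2, r2, r5 → r2=0x20
epilogue: pop r6=0x41, sp=0x95
epilogue: pop r5=0xb0, sp=0x96
prologue pushed ['r5', 'r6'] at ['0x95', '0x94']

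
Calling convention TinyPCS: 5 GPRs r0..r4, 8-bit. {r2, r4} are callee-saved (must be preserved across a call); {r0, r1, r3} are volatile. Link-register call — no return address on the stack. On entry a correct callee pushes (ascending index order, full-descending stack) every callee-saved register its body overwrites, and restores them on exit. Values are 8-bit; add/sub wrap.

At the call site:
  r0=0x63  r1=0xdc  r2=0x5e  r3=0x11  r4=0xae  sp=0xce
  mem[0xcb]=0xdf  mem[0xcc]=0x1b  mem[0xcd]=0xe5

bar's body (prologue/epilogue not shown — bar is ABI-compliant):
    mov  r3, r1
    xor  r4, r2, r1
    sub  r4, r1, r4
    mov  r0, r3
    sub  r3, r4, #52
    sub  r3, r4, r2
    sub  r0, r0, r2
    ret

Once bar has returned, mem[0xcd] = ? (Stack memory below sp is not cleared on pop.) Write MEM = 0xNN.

prologue: push r4 → mem[0xcd]=0xae, sp=0xcd
body[0] mov  r3, r1 → r3=0xdc
body[1] xor  r4, r2, r1 → r4=0x82
body[2] sub  r4, r1, r4 → r4=0x5a
body[3] mov  r0, r3 → r0=0xdc
body[4] sub  r3, r4, #52 → r3=0x26
body[5] sub  r3, r4, r2 → r3=0xfc
body[6] sub  r0, r0, r2 → r0=0x7e
epilogue: pop r4=0xae, sp=0xce
prologue pushed ['r4'] at ['0xcd']

MEM = 0xae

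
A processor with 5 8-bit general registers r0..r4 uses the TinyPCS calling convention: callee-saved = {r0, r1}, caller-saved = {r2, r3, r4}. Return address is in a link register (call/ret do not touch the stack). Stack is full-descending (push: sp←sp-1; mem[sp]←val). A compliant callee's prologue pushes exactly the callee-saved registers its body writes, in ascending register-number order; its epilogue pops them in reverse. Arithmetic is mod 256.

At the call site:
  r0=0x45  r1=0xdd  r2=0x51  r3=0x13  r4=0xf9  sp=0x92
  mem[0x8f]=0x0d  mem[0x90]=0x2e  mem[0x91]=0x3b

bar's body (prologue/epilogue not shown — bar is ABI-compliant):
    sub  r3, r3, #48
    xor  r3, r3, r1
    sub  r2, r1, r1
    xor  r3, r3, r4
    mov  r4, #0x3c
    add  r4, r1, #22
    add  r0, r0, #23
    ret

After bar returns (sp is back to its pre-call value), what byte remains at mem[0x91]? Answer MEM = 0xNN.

prologue: push r0 -> mem[0x91]=0x45, sp=0x91
body[0] sub  r3, r3, #48 -> r3=0xe3
body[1] xor  r3, r3, r1 -> r3=0x3e
body[2] sub  r2, r1, r1 -> r2=0x00
body[3] xor  r3, r3, r4 -> r3=0xc7
body[4] mov  r4, #0x3c -> r4=0x3c
body[5] add  r4, r1, #22 -> r4=0xf3
body[6] add  r0, r0, #23 -> r0=0x5c
epilogue: pop r0=0x45, sp=0x92
prologue pushed ['r0'] at ['0x91']

MEM = 0x45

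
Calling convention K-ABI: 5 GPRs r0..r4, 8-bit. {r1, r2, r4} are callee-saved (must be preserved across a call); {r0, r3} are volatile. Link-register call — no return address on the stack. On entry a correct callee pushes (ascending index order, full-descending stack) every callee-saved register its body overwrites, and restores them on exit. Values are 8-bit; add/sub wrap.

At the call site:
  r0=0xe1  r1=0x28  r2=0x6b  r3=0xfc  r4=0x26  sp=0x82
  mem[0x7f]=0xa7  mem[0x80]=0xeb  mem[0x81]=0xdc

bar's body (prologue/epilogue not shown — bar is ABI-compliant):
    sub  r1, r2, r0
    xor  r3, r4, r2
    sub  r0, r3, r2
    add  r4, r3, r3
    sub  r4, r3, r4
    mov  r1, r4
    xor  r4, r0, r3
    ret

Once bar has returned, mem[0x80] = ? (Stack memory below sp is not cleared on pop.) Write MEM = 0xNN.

prologue: push r1 → mem[0x81]=0x28, sp=0x81
prologue: push r4 → mem[0x80]=0x26, sp=0x80
body[0] sub  r1, r2, r0 → r1=0x8a
body[1] xor  r3, r4, r2 → r3=0x4d
body[2] sub  r0, r3, r2 → r0=0xe2
body[3] add  r4, r3, r3 → r4=0x9a
body[4] sub  r4, r3, r4 → r4=0xb3
body[5] mov  r1, r4 → r1=0xb3
body[6] xor  r4, r0, r3 → r4=0xaf
epilogue: pop r4=0x26, sp=0x81
epilogue: pop r1=0x28, sp=0x82
prologue pushed ['r1', 'r4'] at ['0x81', '0x80']

MEM = 0x26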